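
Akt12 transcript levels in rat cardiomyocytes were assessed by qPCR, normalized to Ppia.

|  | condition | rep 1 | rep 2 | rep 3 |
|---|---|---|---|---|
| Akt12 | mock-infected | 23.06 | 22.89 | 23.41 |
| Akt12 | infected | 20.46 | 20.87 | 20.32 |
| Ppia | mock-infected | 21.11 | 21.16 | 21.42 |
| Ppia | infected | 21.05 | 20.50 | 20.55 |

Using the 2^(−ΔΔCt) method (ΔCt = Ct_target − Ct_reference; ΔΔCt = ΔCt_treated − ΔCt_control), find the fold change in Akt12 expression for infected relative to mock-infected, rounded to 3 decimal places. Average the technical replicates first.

Mean Ct: Akt12 mock-infected 23.120; Akt12 infected 20.550; Ppia mock-infected 21.230; Ppia infected 20.700
ΔCt(mock-infected) = 23.120 − 21.230 = 1.890
ΔCt(infected) = 20.550 − 20.700 = -0.150
ΔΔCt = -0.150 − 1.890 = -2.040
Fold change = 2^(−(-2.040)) = 2^2.040 = 4.1125

4.112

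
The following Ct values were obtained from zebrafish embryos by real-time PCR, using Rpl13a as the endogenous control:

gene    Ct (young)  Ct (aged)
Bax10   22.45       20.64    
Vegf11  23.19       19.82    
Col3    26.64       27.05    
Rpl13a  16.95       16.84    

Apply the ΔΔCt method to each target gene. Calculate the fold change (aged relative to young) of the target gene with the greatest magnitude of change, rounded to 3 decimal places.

Bax10: ΔΔCt = (20.64−16.84) − (22.45−16.95) = 3.80 − 5.50 = -1.70; fold change = 2^1.70 = 3.249
Vegf11: ΔΔCt = (19.82−16.84) − (23.19−16.95) = 2.98 − 6.24 = -3.26; fold change = 2^3.26 = 9.580
Col3: ΔΔCt = (27.05−16.84) − (26.64−16.95) = 10.21 − 9.69 = 0.52; fold change = 2^-0.52 = 0.697
Vegf11 has the largest |ΔΔCt| = 3.26.

9.580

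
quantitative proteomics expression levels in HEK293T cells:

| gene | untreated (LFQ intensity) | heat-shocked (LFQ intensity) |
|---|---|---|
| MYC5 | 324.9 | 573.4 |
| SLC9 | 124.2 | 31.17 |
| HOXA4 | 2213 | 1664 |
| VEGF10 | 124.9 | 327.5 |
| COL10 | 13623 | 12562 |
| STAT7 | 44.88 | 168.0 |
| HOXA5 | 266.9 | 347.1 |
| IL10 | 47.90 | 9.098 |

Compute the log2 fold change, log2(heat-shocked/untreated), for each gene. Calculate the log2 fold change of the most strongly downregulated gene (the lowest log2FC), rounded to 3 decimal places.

log2(573.4/324.9) = 0.820  (MYC5)
log2(31.17/124.2) = -1.994  (SLC9)
log2(1664/2213) = -0.411  (HOXA4)
log2(327.5/124.9) = 1.391  (VEGF10)
log2(12562/13623) = -0.117  (COL10)
log2(168.0/44.88) = 1.904  (STAT7)
log2(347.1/266.9) = 0.379  (HOXA5)
log2(9.098/47.90) = -2.396  (IL10)
IL10 is most strongly downregulated.

-2.396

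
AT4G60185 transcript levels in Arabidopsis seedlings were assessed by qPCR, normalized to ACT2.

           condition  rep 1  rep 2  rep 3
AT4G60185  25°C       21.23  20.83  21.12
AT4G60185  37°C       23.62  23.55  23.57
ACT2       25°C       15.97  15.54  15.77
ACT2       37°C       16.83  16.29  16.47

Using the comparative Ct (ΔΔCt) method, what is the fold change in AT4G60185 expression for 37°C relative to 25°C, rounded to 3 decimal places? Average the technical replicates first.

0.297

Mean Ct: AT4G60185 25°C 21.060; AT4G60185 37°C 23.580; ACT2 25°C 15.760; ACT2 37°C 16.530
ΔCt(25°C) = 21.060 − 15.760 = 5.300
ΔCt(37°C) = 23.580 − 16.530 = 7.050
ΔΔCt = 7.050 − 5.300 = 1.750
Fold change = 2^(−1.750) = 0.2973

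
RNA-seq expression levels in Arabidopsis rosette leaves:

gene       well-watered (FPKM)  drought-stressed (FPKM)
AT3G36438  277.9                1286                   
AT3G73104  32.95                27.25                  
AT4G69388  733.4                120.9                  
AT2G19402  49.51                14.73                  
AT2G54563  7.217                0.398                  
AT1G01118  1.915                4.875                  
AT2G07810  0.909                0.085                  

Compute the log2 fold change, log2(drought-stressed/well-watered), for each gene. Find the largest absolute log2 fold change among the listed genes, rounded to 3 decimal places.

4.181

log2(1286/277.9) = 2.210  (AT3G36438)
log2(27.25/32.95) = -0.274  (AT3G73104)
log2(120.9/733.4) = -2.601  (AT4G69388)
log2(14.73/49.51) = -1.749  (AT2G19402)
log2(0.398/7.217) = -4.181  (AT2G54563)
log2(4.875/1.915) = 1.348  (AT1G01118)
log2(0.085/0.909) = -3.419  (AT2G07810)
The largest magnitude belongs to AT2G54563.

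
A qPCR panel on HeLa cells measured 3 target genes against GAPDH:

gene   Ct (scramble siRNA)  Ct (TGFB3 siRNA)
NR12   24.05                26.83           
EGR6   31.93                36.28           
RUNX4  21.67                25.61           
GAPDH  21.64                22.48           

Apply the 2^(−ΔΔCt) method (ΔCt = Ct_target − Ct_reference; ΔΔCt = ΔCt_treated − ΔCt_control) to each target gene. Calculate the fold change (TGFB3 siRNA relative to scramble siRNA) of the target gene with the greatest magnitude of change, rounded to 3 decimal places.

NR12: ΔΔCt = (26.83−22.48) − (24.05−21.64) = 4.35 − 2.41 = 1.94; fold change = 2^-1.94 = 0.261
EGR6: ΔΔCt = (36.28−22.48) − (31.93−21.64) = 13.80 − 10.29 = 3.51; fold change = 2^-3.51 = 0.088
RUNX4: ΔΔCt = (25.61−22.48) − (21.67−21.64) = 3.13 − 0.03 = 3.10; fold change = 2^-3.10 = 0.117
EGR6 has the largest |ΔΔCt| = 3.51.

0.088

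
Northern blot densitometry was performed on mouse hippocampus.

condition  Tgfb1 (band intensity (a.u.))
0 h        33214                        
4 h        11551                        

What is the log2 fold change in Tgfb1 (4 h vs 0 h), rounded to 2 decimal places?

-1.52

Fold change = 11551 / 33214 = 0.3478
log2(0.3478) = -1.524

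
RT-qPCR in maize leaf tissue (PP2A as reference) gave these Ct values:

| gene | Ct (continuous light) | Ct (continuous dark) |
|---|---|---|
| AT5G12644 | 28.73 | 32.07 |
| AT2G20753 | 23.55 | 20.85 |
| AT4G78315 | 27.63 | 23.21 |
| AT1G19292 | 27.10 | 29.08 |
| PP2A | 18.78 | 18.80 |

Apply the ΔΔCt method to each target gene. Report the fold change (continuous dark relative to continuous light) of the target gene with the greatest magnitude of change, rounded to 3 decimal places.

AT5G12644: ΔΔCt = (32.07−18.80) − (28.73−18.78) = 13.27 − 9.95 = 3.32; fold change = 2^-3.32 = 0.100
AT2G20753: ΔΔCt = (20.85−18.80) − (23.55−18.78) = 2.05 − 4.77 = -2.72; fold change = 2^2.72 = 6.589
AT4G78315: ΔΔCt = (23.21−18.80) − (27.63−18.78) = 4.41 − 8.85 = -4.44; fold change = 2^4.44 = 21.706
AT1G19292: ΔΔCt = (29.08−18.80) − (27.10−18.78) = 10.28 − 8.32 = 1.96; fold change = 2^-1.96 = 0.257
AT4G78315 has the largest |ΔΔCt| = 4.44.

21.706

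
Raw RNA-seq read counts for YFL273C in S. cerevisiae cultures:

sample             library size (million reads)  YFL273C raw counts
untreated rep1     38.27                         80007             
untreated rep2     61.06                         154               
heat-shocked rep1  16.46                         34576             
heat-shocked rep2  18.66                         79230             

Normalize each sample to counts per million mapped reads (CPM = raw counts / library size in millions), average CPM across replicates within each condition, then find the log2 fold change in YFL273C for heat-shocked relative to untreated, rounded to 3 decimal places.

1.600

CPM(untreated rep1) = 80007 / 38.27 = 2090.5932
CPM(untreated rep2) = 154 / 61.06 = 2.5221
CPM(heat-shocked rep1) = 34576 / 16.46 = 2100.6075
CPM(heat-shocked rep2) = 79230 / 18.66 = 4245.9807
mean CPM(untreated) = 1046.5576; mean CPM(heat-shocked) = 3173.2941
Fold change = 3173.2941 / 1046.5576 = 3.03213
log2(3.03213) = 1.6003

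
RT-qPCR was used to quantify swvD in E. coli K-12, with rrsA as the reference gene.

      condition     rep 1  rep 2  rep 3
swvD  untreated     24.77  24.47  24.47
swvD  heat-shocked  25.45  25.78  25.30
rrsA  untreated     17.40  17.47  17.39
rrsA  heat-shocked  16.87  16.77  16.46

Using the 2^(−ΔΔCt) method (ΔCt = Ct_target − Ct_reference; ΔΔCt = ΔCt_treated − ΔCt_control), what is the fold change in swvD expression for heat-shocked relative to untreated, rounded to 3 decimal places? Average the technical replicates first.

Mean Ct: swvD untreated 24.570; swvD heat-shocked 25.510; rrsA untreated 17.420; rrsA heat-shocked 16.700
ΔCt(untreated) = 24.570 − 17.420 = 7.150
ΔCt(heat-shocked) = 25.510 − 16.700 = 8.810
ΔΔCt = 8.810 − 7.150 = 1.660
Fold change = 2^(−1.660) = 0.3164

0.316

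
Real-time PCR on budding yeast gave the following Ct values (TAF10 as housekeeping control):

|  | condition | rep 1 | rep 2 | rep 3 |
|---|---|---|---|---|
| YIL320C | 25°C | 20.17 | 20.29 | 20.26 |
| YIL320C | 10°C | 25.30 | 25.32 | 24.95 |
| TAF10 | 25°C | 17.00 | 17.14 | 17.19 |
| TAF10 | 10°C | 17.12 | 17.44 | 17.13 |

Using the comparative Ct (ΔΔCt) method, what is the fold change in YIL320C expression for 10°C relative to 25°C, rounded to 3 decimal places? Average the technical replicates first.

Mean Ct: YIL320C 25°C 20.240; YIL320C 10°C 25.190; TAF10 25°C 17.110; TAF10 10°C 17.230
ΔCt(25°C) = 20.240 − 17.110 = 3.130
ΔCt(10°C) = 25.190 − 17.230 = 7.960
ΔΔCt = 7.960 − 3.130 = 4.830
Fold change = 2^(−4.830) = 0.0352

0.035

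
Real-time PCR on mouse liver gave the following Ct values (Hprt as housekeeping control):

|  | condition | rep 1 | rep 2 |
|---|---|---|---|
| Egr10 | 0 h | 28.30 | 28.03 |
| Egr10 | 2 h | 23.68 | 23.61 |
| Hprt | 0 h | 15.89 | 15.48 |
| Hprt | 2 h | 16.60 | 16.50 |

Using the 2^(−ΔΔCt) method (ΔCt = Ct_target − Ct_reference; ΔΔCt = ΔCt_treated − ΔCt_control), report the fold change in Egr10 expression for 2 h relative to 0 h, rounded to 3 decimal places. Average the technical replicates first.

Mean Ct: Egr10 0 h 28.165; Egr10 2 h 23.645; Hprt 0 h 15.685; Hprt 2 h 16.550
ΔCt(0 h) = 28.165 − 15.685 = 12.480
ΔCt(2 h) = 23.645 − 16.550 = 7.095
ΔΔCt = 7.095 − 12.480 = -5.385
Fold change = 2^(−(-5.385)) = 2^5.385 = 41.7875

41.788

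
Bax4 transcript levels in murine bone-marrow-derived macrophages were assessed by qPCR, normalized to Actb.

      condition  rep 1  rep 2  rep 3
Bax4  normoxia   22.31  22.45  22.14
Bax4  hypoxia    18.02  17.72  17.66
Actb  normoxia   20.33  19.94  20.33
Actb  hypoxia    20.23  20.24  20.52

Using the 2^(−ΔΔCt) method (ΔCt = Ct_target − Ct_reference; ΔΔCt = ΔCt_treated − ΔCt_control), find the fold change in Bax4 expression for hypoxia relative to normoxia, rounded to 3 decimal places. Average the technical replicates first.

24.761

Mean Ct: Bax4 normoxia 22.300; Bax4 hypoxia 17.800; Actb normoxia 20.200; Actb hypoxia 20.330
ΔCt(normoxia) = 22.300 − 20.200 = 2.100
ΔCt(hypoxia) = 17.800 − 20.330 = -2.530
ΔΔCt = -2.530 − 2.100 = -4.630
Fold change = 2^(−(-4.630)) = 2^4.630 = 24.7610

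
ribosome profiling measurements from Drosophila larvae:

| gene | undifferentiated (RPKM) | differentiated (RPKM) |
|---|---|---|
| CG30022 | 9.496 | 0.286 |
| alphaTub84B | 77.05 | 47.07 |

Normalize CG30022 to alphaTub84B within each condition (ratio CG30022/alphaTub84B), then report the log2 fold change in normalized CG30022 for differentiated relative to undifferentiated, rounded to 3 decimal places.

-4.342

CG30022/alphaTub84B (undifferentiated) = 9.496 / 77.05 = 0.12324
CG30022/alphaTub84B (differentiated) = 0.286 / 47.07 = 0.0060761
Fold change = 0.0060761 / 0.12324 = 0.0493
log2(0.0493) = -4.3422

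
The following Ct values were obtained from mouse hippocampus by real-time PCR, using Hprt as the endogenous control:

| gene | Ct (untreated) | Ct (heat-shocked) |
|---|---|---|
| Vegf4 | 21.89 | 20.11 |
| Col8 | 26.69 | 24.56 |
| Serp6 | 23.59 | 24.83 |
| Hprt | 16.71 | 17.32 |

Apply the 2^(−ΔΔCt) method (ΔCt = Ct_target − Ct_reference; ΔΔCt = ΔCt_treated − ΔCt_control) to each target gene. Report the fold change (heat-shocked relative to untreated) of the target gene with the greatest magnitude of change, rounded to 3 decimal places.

6.681

Vegf4: ΔΔCt = (20.11−17.32) − (21.89−16.71) = 2.79 − 5.18 = -2.39; fold change = 2^2.39 = 5.242
Col8: ΔΔCt = (24.56−17.32) − (26.69−16.71) = 7.24 − 9.98 = -2.74; fold change = 2^2.74 = 6.681
Serp6: ΔΔCt = (24.83−17.32) − (23.59−16.71) = 7.51 − 6.88 = 0.63; fold change = 2^-0.63 = 0.646
Col8 has the largest |ΔΔCt| = 2.74.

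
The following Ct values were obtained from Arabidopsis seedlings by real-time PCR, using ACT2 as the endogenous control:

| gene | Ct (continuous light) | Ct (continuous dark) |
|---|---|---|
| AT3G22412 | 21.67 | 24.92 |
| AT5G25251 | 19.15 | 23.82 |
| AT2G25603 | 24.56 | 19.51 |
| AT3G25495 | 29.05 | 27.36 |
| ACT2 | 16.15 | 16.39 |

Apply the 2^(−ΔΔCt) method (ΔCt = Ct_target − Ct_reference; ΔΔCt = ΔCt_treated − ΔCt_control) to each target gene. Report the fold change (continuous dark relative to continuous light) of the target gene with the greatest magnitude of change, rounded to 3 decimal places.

39.124

AT3G22412: ΔΔCt = (24.92−16.39) − (21.67−16.15) = 8.53 − 5.52 = 3.01; fold change = 2^-3.01 = 0.124
AT5G25251: ΔΔCt = (23.82−16.39) − (19.15−16.15) = 7.43 − 3.00 = 4.43; fold change = 2^-4.43 = 0.046
AT2G25603: ΔΔCt = (19.51−16.39) − (24.56−16.15) = 3.12 − 8.41 = -5.29; fold change = 2^5.29 = 39.124
AT3G25495: ΔΔCt = (27.36−16.39) − (29.05−16.15) = 10.97 − 12.90 = -1.93; fold change = 2^1.93 = 3.811
AT2G25603 has the largest |ΔΔCt| = 5.29.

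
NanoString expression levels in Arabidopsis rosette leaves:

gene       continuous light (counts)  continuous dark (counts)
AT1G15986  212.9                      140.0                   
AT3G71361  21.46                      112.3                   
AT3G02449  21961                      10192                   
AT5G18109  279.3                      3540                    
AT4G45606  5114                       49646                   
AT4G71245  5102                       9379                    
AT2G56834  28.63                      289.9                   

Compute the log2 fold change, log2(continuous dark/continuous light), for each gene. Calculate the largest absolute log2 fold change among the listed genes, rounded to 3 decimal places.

3.664

log2(140.0/212.9) = -0.605  (AT1G15986)
log2(112.3/21.46) = 2.388  (AT3G71361)
log2(10192/21961) = -1.108  (AT3G02449)
log2(3540/279.3) = 3.664  (AT5G18109)
log2(49646/5114) = 3.279  (AT4G45606)
log2(9379/5102) = 0.878  (AT4G71245)
log2(289.9/28.63) = 3.340  (AT2G56834)
The largest magnitude belongs to AT5G18109.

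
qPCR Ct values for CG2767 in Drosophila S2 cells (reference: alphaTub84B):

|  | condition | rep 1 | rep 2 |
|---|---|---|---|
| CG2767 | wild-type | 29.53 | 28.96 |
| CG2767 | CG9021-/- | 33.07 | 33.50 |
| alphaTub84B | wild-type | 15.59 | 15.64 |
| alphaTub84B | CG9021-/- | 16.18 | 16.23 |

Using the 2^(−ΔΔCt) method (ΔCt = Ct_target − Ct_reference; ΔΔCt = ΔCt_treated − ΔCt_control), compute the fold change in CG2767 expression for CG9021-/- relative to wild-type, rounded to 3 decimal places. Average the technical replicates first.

0.092

Mean Ct: CG2767 wild-type 29.245; CG2767 CG9021-/- 33.285; alphaTub84B wild-type 15.615; alphaTub84B CG9021-/- 16.205
ΔCt(wild-type) = 29.245 − 15.615 = 13.630
ΔCt(CG9021-/-) = 33.285 − 16.205 = 17.080
ΔΔCt = 17.080 − 13.630 = 3.450
Fold change = 2^(−3.450) = 0.0915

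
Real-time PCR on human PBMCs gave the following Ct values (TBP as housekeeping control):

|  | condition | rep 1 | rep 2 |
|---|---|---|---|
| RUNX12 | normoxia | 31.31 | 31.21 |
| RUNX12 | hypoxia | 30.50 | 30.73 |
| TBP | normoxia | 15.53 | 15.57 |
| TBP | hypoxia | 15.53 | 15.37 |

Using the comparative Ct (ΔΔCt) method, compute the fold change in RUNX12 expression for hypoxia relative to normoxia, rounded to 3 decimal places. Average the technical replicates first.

1.459

Mean Ct: RUNX12 normoxia 31.260; RUNX12 hypoxia 30.615; TBP normoxia 15.550; TBP hypoxia 15.450
ΔCt(normoxia) = 31.260 − 15.550 = 15.710
ΔCt(hypoxia) = 30.615 − 15.450 = 15.165
ΔΔCt = 15.165 − 15.710 = -0.545
Fold change = 2^(−(-0.545)) = 2^0.545 = 1.4590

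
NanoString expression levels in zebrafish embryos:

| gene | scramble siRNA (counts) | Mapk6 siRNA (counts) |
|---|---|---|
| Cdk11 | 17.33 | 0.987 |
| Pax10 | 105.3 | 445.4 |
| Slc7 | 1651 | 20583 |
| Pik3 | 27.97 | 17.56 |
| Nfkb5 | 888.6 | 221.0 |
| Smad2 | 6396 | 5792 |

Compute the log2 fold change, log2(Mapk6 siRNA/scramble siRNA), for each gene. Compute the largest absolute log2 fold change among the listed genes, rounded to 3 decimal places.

4.134

log2(0.987/17.33) = -4.134  (Cdk11)
log2(445.4/105.3) = 2.081  (Pax10)
log2(20583/1651) = 3.640  (Slc7)
log2(17.56/27.97) = -0.672  (Pik3)
log2(221.0/888.6) = -2.007  (Nfkb5)
log2(5792/6396) = -0.143  (Smad2)
The largest magnitude belongs to Cdk11.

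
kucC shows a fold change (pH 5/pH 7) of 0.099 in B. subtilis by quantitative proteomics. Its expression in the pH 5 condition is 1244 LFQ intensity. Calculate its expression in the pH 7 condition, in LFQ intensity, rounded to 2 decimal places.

pH 7 expression = 1244 / 0.099 = 12565.66

12565.66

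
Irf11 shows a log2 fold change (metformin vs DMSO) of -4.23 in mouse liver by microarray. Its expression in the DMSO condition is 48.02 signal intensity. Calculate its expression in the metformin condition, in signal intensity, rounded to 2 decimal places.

2.56

Fold change = 2^(-4.23) = 0.0533
metformin expression = 48.02 × 0.0533 = 2.56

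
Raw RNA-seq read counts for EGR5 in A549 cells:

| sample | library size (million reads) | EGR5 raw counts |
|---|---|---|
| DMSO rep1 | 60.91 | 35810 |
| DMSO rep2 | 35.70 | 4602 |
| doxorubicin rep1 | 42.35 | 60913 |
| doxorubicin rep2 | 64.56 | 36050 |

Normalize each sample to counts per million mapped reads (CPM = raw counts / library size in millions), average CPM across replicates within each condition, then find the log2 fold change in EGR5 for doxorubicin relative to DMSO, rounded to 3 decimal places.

1.478

CPM(DMSO rep1) = 35810 / 60.91 = 587.9166
CPM(DMSO rep2) = 4602 / 35.70 = 128.9076
CPM(doxorubicin rep1) = 60913 / 42.35 = 1438.3235
CPM(doxorubicin rep2) = 36050 / 64.56 = 558.3953
mean CPM(DMSO) = 358.4121; mean CPM(doxorubicin) = 998.3594
Fold change = 998.3594 / 358.4121 = 2.78551
log2(2.78551) = 1.4779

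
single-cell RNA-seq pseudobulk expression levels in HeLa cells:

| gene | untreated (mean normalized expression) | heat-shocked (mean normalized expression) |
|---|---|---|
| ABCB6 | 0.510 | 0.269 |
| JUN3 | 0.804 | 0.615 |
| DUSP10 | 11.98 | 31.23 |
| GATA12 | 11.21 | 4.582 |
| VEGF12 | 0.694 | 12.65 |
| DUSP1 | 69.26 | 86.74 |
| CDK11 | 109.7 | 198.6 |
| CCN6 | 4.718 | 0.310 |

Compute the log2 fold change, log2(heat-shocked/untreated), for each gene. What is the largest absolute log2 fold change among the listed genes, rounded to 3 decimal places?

4.188

log2(0.269/0.510) = -0.923  (ABCB6)
log2(0.615/0.804) = -0.387  (JUN3)
log2(31.23/11.98) = 1.382  (DUSP10)
log2(4.582/11.21) = -1.291  (GATA12)
log2(12.65/0.694) = 4.188  (VEGF12)
log2(86.74/69.26) = 0.325  (DUSP1)
log2(198.6/109.7) = 0.856  (CDK11)
log2(0.310/4.718) = -3.928  (CCN6)
The largest magnitude belongs to VEGF12.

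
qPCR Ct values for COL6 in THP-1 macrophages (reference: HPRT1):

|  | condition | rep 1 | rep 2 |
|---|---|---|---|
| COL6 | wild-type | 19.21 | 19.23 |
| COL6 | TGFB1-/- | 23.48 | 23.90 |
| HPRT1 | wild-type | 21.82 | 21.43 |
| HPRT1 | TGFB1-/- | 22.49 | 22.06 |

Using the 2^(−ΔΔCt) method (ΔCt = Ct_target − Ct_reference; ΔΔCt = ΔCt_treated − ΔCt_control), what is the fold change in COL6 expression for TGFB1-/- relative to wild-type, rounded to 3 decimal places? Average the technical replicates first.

0.071

Mean Ct: COL6 wild-type 19.220; COL6 TGFB1-/- 23.690; HPRT1 wild-type 21.625; HPRT1 TGFB1-/- 22.275
ΔCt(wild-type) = 19.220 − 21.625 = -2.405
ΔCt(TGFB1-/-) = 23.690 − 22.275 = 1.415
ΔΔCt = 1.415 − (-2.405) = 3.820
Fold change = 2^(−3.820) = 0.0708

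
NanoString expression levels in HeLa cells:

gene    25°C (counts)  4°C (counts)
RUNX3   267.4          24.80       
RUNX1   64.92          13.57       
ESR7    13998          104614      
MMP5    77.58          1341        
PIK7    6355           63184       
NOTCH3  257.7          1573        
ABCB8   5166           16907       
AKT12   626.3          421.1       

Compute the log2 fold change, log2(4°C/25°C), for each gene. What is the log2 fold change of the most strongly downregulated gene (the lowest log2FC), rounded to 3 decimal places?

log2(24.80/267.4) = -3.431  (RUNX3)
log2(13.57/64.92) = -2.258  (RUNX1)
log2(104614/13998) = 2.902  (ESR7)
log2(1341/77.58) = 4.111  (MMP5)
log2(63184/6355) = 3.314  (PIK7)
log2(1573/257.7) = 2.610  (NOTCH3)
log2(16907/5166) = 1.711  (ABCB8)
log2(421.1/626.3) = -0.573  (AKT12)
RUNX3 is most strongly downregulated.

-3.431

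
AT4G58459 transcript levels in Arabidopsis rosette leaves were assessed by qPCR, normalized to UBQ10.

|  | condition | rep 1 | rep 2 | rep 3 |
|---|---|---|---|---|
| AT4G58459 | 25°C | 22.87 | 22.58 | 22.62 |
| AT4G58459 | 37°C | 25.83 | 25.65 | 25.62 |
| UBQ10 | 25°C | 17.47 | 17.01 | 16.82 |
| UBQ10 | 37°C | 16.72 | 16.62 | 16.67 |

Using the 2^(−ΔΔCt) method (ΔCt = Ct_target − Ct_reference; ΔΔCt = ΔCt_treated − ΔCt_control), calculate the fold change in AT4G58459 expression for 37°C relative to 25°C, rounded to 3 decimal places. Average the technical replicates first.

Mean Ct: AT4G58459 25°C 22.690; AT4G58459 37°C 25.700; UBQ10 25°C 17.100; UBQ10 37°C 16.670
ΔCt(25°C) = 22.690 − 17.100 = 5.590
ΔCt(37°C) = 25.700 − 16.670 = 9.030
ΔΔCt = 9.030 − 5.590 = 3.440
Fold change = 2^(−3.440) = 0.0921

0.092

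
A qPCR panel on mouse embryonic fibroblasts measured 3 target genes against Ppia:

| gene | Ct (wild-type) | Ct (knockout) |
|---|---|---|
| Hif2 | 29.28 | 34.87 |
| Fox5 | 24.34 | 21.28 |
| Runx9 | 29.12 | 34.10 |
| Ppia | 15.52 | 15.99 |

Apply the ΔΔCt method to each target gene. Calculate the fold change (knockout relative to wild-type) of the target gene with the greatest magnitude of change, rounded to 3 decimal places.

0.029

Hif2: ΔΔCt = (34.87−15.99) − (29.28−15.52) = 18.88 − 13.76 = 5.12; fold change = 2^-5.12 = 0.029
Fox5: ΔΔCt = (21.28−15.99) − (24.34−15.52) = 5.29 − 8.82 = -3.53; fold change = 2^3.53 = 11.551
Runx9: ΔΔCt = (34.10−15.99) − (29.12−15.52) = 18.11 − 13.60 = 4.51; fold change = 2^-4.51 = 0.044
Hif2 has the largest |ΔΔCt| = 5.12.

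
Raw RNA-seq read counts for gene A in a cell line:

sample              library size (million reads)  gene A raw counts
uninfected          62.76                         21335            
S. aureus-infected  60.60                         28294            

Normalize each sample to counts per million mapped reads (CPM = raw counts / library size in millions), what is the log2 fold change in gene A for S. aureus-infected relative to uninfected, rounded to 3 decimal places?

0.458

CPM(uninfected) = 21335 / 62.76 = 339.9458
CPM(S. aureus-infected) = 28294 / 60.60 = 466.8977
Fold change = 466.8977 / 339.9458 = 1.37345
log2(1.37345) = 0.4578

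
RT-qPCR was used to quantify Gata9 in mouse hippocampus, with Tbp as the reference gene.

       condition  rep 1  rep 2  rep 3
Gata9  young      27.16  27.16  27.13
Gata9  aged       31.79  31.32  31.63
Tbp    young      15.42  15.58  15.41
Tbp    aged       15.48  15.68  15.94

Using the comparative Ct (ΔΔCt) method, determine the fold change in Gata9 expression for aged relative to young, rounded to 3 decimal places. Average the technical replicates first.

Mean Ct: Gata9 young 27.150; Gata9 aged 31.580; Tbp young 15.470; Tbp aged 15.700
ΔCt(young) = 27.150 − 15.470 = 11.680
ΔCt(aged) = 31.580 − 15.700 = 15.880
ΔΔCt = 15.880 − 11.680 = 4.200
Fold change = 2^(−4.200) = 0.0544

0.054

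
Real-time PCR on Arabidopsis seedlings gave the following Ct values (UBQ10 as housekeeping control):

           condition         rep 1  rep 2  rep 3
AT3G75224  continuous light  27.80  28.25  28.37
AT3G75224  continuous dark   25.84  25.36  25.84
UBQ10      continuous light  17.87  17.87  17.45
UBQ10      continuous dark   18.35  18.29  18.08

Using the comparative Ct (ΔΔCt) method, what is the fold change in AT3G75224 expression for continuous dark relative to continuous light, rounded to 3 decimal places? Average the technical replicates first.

Mean Ct: AT3G75224 continuous light 28.140; AT3G75224 continuous dark 25.680; UBQ10 continuous light 17.730; UBQ10 continuous dark 18.240
ΔCt(continuous light) = 28.140 − 17.730 = 10.410
ΔCt(continuous dark) = 25.680 − 18.240 = 7.440
ΔΔCt = 7.440 − 10.410 = -2.970
Fold change = 2^(−(-2.970)) = 2^2.970 = 7.8354

7.835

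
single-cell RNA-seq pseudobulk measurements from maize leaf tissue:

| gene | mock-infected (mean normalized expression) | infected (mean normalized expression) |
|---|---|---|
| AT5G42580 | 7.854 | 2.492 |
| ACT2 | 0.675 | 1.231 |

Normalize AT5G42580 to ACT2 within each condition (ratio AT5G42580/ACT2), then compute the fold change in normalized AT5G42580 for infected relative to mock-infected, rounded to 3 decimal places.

AT5G42580/ACT2 (mock-infected) = 7.854 / 0.675 = 11.636
AT5G42580/ACT2 (infected) = 2.492 / 1.231 = 2.0244
Fold change = 2.0244 / 11.636 = 0.1740

0.174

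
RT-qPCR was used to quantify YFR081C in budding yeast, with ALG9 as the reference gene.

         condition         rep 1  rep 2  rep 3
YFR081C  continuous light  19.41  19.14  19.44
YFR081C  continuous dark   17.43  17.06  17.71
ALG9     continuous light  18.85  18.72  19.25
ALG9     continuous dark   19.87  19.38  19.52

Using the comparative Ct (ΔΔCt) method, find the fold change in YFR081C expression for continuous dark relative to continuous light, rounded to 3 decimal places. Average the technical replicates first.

Mean Ct: YFR081C continuous light 19.330; YFR081C continuous dark 17.400; ALG9 continuous light 18.940; ALG9 continuous dark 19.590
ΔCt(continuous light) = 19.330 − 18.940 = 0.390
ΔCt(continuous dark) = 17.400 − 19.590 = -2.190
ΔΔCt = -2.190 − 0.390 = -2.580
Fold change = 2^(−(-2.580)) = 2^2.580 = 5.9794

5.979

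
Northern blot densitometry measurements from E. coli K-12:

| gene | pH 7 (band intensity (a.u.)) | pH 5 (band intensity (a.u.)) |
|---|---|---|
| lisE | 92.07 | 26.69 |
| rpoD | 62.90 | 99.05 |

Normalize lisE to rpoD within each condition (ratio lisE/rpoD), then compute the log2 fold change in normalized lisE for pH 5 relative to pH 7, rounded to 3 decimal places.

-2.442

lisE/rpoD (pH 7) = 92.07 / 62.90 = 1.4638
lisE/rpoD (pH 5) = 26.69 / 99.05 = 0.26946
Fold change = 0.26946 / 1.4638 = 0.1841
log2(0.1841) = -2.4415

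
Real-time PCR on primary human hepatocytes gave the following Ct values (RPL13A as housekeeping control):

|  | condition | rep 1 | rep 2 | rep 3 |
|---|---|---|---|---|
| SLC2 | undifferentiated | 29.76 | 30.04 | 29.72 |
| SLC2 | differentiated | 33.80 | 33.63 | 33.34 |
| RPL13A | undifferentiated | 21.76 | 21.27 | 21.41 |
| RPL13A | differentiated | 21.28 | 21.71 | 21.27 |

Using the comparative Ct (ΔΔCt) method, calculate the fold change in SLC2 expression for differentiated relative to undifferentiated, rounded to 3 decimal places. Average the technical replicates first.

0.071

Mean Ct: SLC2 undifferentiated 29.840; SLC2 differentiated 33.590; RPL13A undifferentiated 21.480; RPL13A differentiated 21.420
ΔCt(undifferentiated) = 29.840 − 21.480 = 8.360
ΔCt(differentiated) = 33.590 − 21.420 = 12.170
ΔΔCt = 12.170 − 8.360 = 3.810
Fold change = 2^(−3.810) = 0.0713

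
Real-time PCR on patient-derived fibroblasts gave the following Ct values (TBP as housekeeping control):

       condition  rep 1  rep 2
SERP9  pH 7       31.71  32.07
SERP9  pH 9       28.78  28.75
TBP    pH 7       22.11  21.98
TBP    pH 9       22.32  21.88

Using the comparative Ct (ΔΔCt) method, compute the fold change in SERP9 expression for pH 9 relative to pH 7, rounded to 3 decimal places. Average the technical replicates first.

Mean Ct: SERP9 pH 7 31.890; SERP9 pH 9 28.765; TBP pH 7 22.045; TBP pH 9 22.100
ΔCt(pH 7) = 31.890 − 22.045 = 9.845
ΔCt(pH 9) = 28.765 − 22.100 = 6.665
ΔΔCt = 6.665 − 9.845 = -3.180
Fold change = 2^(−(-3.180)) = 2^3.180 = 9.0631

9.063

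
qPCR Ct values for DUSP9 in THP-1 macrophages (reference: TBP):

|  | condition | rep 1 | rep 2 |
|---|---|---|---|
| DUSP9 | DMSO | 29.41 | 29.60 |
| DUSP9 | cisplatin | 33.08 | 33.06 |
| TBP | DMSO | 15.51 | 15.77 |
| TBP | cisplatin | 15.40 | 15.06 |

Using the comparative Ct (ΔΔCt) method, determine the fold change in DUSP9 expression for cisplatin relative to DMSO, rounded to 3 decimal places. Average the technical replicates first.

Mean Ct: DUSP9 DMSO 29.505; DUSP9 cisplatin 33.070; TBP DMSO 15.640; TBP cisplatin 15.230
ΔCt(DMSO) = 29.505 − 15.640 = 13.865
ΔCt(cisplatin) = 33.070 − 15.230 = 17.840
ΔΔCt = 17.840 − 13.865 = 3.975
Fold change = 2^(−3.975) = 0.0636

0.064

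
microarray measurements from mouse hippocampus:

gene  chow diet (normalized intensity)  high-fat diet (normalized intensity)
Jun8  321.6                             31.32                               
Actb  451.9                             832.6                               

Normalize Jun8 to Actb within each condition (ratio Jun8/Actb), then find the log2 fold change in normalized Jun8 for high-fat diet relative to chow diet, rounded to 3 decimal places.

-4.242

Jun8/Actb (chow diet) = 321.6 / 451.9 = 0.71166
Jun8/Actb (high-fat diet) = 31.32 / 832.6 = 0.037617
Fold change = 0.037617 / 0.71166 = 0.0529
log2(0.0529) = -4.2417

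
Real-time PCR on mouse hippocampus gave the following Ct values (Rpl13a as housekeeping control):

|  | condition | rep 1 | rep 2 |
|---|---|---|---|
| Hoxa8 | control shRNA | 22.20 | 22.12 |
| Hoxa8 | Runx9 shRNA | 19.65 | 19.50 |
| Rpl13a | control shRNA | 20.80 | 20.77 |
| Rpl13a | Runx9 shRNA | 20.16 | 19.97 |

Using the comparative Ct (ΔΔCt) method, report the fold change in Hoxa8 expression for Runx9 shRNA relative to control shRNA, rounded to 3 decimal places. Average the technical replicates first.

3.643

Mean Ct: Hoxa8 control shRNA 22.160; Hoxa8 Runx9 shRNA 19.575; Rpl13a control shRNA 20.785; Rpl13a Runx9 shRNA 20.065
ΔCt(control shRNA) = 22.160 − 20.785 = 1.375
ΔCt(Runx9 shRNA) = 19.575 − 20.065 = -0.490
ΔΔCt = -0.490 − 1.375 = -1.865
Fold change = 2^(−(-1.865)) = 2^1.865 = 3.6427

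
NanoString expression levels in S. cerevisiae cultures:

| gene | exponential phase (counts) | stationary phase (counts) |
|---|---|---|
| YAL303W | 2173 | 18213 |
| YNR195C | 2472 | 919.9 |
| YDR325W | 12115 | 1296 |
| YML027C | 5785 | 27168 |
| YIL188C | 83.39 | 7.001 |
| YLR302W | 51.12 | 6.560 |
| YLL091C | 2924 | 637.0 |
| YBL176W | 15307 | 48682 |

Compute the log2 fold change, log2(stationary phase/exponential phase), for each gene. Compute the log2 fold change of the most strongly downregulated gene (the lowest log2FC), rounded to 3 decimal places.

log2(18213/2173) = 3.067  (YAL303W)
log2(919.9/2472) = -1.426  (YNR195C)
log2(1296/12115) = -3.225  (YDR325W)
log2(27168/5785) = 2.232  (YML027C)
log2(7.001/83.39) = -3.574  (YIL188C)
log2(6.560/51.12) = -2.962  (YLR302W)
log2(637.0/2924) = -2.199  (YLL091C)
log2(48682/15307) = 1.669  (YBL176W)
YIL188C is most strongly downregulated.

-3.574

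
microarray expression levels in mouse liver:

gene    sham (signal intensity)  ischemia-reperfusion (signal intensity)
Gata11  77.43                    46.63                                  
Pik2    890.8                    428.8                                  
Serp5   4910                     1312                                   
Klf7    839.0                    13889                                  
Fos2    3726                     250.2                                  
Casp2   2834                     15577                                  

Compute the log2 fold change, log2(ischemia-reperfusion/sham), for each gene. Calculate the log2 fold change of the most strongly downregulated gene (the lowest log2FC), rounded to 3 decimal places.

log2(46.63/77.43) = -0.732  (Gata11)
log2(428.8/890.8) = -1.055  (Pik2)
log2(1312/4910) = -1.904  (Serp5)
log2(13889/839.0) = 4.049  (Klf7)
log2(250.2/3726) = -3.896  (Fos2)
log2(15577/2834) = 2.459  (Casp2)
Fos2 is most strongly downregulated.

-3.896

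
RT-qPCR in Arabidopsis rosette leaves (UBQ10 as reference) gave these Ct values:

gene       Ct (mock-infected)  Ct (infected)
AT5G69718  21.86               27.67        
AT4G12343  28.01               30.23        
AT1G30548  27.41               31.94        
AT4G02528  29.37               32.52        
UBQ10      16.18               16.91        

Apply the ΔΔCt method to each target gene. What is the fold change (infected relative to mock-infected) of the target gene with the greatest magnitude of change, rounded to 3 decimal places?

0.030

AT5G69718: ΔΔCt = (27.67−16.91) − (21.86−16.18) = 10.76 − 5.68 = 5.08; fold change = 2^-5.08 = 0.030
AT4G12343: ΔΔCt = (30.23−16.91) − (28.01−16.18) = 13.32 − 11.83 = 1.49; fold change = 2^-1.49 = 0.356
AT1G30548: ΔΔCt = (31.94−16.91) − (27.41−16.18) = 15.03 − 11.23 = 3.80; fold change = 2^-3.80 = 0.072
AT4G02528: ΔΔCt = (32.52−16.91) − (29.37−16.18) = 15.61 − 13.19 = 2.42; fold change = 2^-2.42 = 0.187
AT5G69718 has the largest |ΔΔCt| = 5.08.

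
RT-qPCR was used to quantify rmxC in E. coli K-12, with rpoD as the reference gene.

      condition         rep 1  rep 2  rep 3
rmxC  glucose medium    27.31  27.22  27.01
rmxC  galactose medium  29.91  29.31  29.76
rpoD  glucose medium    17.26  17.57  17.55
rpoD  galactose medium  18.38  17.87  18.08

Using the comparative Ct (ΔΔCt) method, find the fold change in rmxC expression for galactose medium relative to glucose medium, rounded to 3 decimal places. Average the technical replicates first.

0.281

Mean Ct: rmxC glucose medium 27.180; rmxC galactose medium 29.660; rpoD glucose medium 17.460; rpoD galactose medium 18.110
ΔCt(glucose medium) = 27.180 − 17.460 = 9.720
ΔCt(galactose medium) = 29.660 − 18.110 = 11.550
ΔΔCt = 11.550 − 9.720 = 1.830
Fold change = 2^(−1.830) = 0.2813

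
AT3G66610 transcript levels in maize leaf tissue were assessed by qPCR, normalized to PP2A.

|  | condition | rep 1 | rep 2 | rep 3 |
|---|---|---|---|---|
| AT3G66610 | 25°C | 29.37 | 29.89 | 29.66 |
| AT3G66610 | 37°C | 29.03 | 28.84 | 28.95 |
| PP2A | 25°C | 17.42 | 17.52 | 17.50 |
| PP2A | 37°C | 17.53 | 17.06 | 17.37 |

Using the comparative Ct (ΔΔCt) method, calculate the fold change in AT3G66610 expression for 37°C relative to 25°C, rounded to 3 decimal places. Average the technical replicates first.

Mean Ct: AT3G66610 25°C 29.640; AT3G66610 37°C 28.940; PP2A 25°C 17.480; PP2A 37°C 17.320
ΔCt(25°C) = 29.640 − 17.480 = 12.160
ΔCt(37°C) = 28.940 − 17.320 = 11.620
ΔΔCt = 11.620 − 12.160 = -0.540
Fold change = 2^(−(-0.540)) = 2^0.540 = 1.4540

1.454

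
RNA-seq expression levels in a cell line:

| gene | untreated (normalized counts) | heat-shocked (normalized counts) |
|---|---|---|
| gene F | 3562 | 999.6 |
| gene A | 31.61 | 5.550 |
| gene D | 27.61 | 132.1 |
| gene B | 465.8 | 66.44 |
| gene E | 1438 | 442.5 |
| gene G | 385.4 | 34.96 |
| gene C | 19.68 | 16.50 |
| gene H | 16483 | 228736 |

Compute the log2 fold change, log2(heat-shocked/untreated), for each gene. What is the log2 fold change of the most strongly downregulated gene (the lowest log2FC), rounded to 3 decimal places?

-3.463

log2(999.6/3562) = -1.833  (gene F)
log2(5.550/31.61) = -2.510  (gene A)
log2(132.1/27.61) = 2.258  (gene D)
log2(66.44/465.8) = -2.810  (gene B)
log2(442.5/1438) = -1.700  (gene E)
log2(34.96/385.4) = -3.463  (gene G)
log2(16.50/19.68) = -0.254  (gene C)
log2(228736/16483) = 3.795  (gene H)
gene G is most strongly downregulated.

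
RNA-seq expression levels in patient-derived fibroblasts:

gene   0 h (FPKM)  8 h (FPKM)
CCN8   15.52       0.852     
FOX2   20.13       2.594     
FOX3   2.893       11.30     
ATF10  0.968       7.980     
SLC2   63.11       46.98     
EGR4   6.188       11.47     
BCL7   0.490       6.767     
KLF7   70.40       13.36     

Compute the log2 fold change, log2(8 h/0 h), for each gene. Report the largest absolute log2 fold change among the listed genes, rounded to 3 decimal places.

log2(0.852/15.52) = -4.187  (CCN8)
log2(2.594/20.13) = -2.956  (FOX2)
log2(11.30/2.893) = 1.966  (FOX3)
log2(7.980/0.968) = 3.043  (ATF10)
log2(46.98/63.11) = -0.426  (SLC2)
log2(11.47/6.188) = 0.890  (EGR4)
log2(6.767/0.490) = 3.788  (BCL7)
log2(13.36/70.40) = -2.398  (KLF7)
The largest magnitude belongs to CCN8.

4.187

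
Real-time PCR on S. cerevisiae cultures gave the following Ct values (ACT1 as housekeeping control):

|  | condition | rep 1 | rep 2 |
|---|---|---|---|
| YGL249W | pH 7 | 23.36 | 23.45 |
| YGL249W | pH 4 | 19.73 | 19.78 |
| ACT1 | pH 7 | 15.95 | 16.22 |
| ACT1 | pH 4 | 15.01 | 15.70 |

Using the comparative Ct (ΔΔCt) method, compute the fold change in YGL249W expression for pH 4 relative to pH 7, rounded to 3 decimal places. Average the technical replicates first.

7.568

Mean Ct: YGL249W pH 7 23.405; YGL249W pH 4 19.755; ACT1 pH 7 16.085; ACT1 pH 4 15.355
ΔCt(pH 7) = 23.405 − 16.085 = 7.320
ΔCt(pH 4) = 19.755 − 15.355 = 4.400
ΔΔCt = 4.400 − 7.320 = -2.920
Fold change = 2^(−(-2.920)) = 2^2.920 = 7.5685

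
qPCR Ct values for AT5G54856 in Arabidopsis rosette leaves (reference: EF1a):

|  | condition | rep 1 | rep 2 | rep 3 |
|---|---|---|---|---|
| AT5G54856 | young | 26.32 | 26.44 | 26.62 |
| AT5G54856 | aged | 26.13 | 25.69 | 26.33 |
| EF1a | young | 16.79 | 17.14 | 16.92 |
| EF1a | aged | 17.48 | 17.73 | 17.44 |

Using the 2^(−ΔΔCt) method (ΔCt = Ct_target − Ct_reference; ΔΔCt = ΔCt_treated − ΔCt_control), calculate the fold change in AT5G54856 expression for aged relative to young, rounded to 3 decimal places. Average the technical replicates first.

Mean Ct: AT5G54856 young 26.460; AT5G54856 aged 26.050; EF1a young 16.950; EF1a aged 17.550
ΔCt(young) = 26.460 − 16.950 = 9.510
ΔCt(aged) = 26.050 − 17.550 = 8.500
ΔΔCt = 8.500 − 9.510 = -1.010
Fold change = 2^(−(-1.010)) = 2^1.010 = 2.0139

2.014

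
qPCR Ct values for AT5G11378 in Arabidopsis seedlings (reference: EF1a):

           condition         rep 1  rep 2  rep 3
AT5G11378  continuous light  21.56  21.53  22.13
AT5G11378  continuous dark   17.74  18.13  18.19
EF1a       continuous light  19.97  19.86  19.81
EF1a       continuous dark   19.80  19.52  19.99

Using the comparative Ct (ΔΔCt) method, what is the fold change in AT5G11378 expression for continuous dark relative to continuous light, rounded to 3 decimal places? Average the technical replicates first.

12.210

Mean Ct: AT5G11378 continuous light 21.740; AT5G11378 continuous dark 18.020; EF1a continuous light 19.880; EF1a continuous dark 19.770
ΔCt(continuous light) = 21.740 − 19.880 = 1.860
ΔCt(continuous dark) = 18.020 − 19.770 = -1.750
ΔΔCt = -1.750 − 1.860 = -3.610
Fold change = 2^(−(-3.610)) = 2^3.610 = 12.2101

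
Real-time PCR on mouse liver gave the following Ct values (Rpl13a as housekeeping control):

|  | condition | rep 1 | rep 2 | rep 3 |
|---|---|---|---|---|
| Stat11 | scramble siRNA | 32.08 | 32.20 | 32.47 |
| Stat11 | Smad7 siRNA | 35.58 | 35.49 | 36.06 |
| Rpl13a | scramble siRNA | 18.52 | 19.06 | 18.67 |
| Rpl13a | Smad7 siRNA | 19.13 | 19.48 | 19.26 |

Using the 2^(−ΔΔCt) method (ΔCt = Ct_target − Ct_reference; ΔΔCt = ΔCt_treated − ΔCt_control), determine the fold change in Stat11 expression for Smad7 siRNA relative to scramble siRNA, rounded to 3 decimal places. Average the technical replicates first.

Mean Ct: Stat11 scramble siRNA 32.250; Stat11 Smad7 siRNA 35.710; Rpl13a scramble siRNA 18.750; Rpl13a Smad7 siRNA 19.290
ΔCt(scramble siRNA) = 32.250 − 18.750 = 13.500
ΔCt(Smad7 siRNA) = 35.710 − 19.290 = 16.420
ΔΔCt = 16.420 − 13.500 = 2.920
Fold change = 2^(−2.920) = 0.1321

0.132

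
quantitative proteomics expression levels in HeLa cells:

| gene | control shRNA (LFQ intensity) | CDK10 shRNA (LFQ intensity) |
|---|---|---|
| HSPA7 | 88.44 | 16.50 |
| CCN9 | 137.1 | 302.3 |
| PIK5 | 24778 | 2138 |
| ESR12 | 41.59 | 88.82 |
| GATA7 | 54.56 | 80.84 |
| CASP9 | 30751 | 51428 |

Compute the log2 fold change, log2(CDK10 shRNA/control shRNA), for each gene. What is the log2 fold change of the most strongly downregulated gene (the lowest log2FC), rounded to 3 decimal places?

-3.535

log2(16.50/88.44) = -2.422  (HSPA7)
log2(302.3/137.1) = 1.141  (CCN9)
log2(2138/24778) = -3.535  (PIK5)
log2(88.82/41.59) = 1.095  (ESR12)
log2(80.84/54.56) = 0.567  (GATA7)
log2(51428/30751) = 0.742  (CASP9)
PIK5 is most strongly downregulated.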